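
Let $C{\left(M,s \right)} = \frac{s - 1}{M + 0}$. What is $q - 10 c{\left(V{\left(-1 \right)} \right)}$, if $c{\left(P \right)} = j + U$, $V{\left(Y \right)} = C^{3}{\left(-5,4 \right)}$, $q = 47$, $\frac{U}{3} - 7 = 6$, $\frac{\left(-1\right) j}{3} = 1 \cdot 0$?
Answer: $-343$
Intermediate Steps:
$j = 0$ ($j = - 3 \cdot 1 \cdot 0 = \left(-3\right) 0 = 0$)
$C{\left(M,s \right)} = \frac{-1 + s}{M}$
$U = 39$ ($U = 21 + 3 \cdot 6 = 21 + 18 = 39$)
$V{\left(Y \right)} = - \frac{27}{125}$ ($V{\left(Y \right)} = \left(\frac{-1 + 4}{-5}\right)^{3} = \left(\left(- \frac{1}{5}\right) 3\right)^{3} = \left(- \frac{3}{5}\right)^{3} = - \frac{27}{125}$)
$c{\left(P \right)} = 39$ ($c{\left(P \right)} = 0 + 39 = 39$)
$q - 10 c{\left(V{\left(-1 \right)} \right)} = 47 - 390 = -343$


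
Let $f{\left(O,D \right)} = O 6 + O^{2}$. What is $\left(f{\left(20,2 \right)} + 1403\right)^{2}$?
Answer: $3697929$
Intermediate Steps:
$f{\left(O,D \right)} = O^{2} + 6 O$ ($f{\left(O,D \right)} = 6 O + O^{2} = O^{2} + 6 O$)
$\left(f{\left(20,2 \right)} + 1403\right)^{2} = \left(20 \left(6 + 20\right) + 1403\right)^{2} = \left(20 \cdot 26 + 1403\right)^{2} = \left(520 + 1403\right)^{2} = 1923^{2} = 3697929$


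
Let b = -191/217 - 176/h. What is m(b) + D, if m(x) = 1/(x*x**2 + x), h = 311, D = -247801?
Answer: -340479128281867222577/1374000996415074 ≈ -2.4780e+5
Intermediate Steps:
b = -97593/67487 (b = -191/217 - 176/311 = -97593/67487 ≈ -1.4461)
m(x) = 1/(x + x**3) (m(x) = 1/(x**3 + x) = 1/(x + x**3))
m(b) + D = 1/(-97593/67487 + (-97593/67487)**3) - 247801 = 1/(-97593/67487 - 929514149386857/307369215470303) - 247801 = 1/(-1374000996415074/307369215470303) - 247801 = -307369215470303/1374000996415074 - 247801 = -340479128281867222577/1374000996415074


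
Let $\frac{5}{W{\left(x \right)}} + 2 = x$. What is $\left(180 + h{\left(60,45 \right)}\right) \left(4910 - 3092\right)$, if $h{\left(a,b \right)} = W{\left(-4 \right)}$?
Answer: $325725$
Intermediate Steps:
$W{\left(x \right)} = \frac{5}{-2 + x}$
$h{\left(a,b \right)} = - \frac{5}{6}$ ($h{\left(a,b \right)} = \frac{5}{-2 - 4} = \frac{5}{-6} = 5 \left(- \frac{1}{6}\right) = - \frac{5}{6}$)
$\left(180 + h{\left(60,45 \right)}\right) \left(4910 - 3092\right) = \left(180 - \frac{5}{6}\right) \left(4910 - 3092\right) = \frac{1075}{6} \cdot 1818 = 325725$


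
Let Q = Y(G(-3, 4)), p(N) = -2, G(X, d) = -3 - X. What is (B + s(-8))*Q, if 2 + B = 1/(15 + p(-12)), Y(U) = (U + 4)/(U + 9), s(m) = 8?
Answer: 316/117 ≈ 2.7009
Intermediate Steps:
Y(U) = (4 + U)/(9 + U)
Q = 4/9 (Q = (4 + (-3 - 1*(-3)))/(9 + (-3 - 1*(-3))) = (4 + (-3 + 3))/(9 + (-3 + 3)) = (4 + 0)/(9 + 0) = 4/9 ≈ 0.44444)
B = -25/13 (B = -2 + 1/(15 - 2) = -2 + 1/13 = -25/13 ≈ -1.9231)
(B + s(-8))*Q = (-25/13 + 8)*(4/9) = (79/13)*(4/9) = 316/117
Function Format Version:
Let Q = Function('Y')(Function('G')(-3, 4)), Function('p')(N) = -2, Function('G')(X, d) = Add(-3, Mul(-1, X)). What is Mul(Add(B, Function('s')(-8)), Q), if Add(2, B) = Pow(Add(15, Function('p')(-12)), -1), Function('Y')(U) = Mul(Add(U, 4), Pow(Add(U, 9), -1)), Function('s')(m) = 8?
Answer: Rational(316, 117) ≈ 2.7009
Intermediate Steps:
Function('Y')(U) = Mul(Pow(Add(9, U), -1), Add(4, U)) (Function('Y')(U) = Mul(Add(4, U), Pow(Add(9, U), -1)) = Mul(Pow(Add(9, U), -1), Add(4, U)))
Q = Rational(4, 9) (Q = Mul(Pow(Add(9, Add(-3, Mul(-1, -3))), -1), Add(4, Add(-3, Mul(-1, -3)))) = Mul(Pow(Add(9, Add(-3, 3)), -1), Add(4, Add(-3, 3))) = Mul(Pow(Add(9, 0), -1), Add(4, 0)) = Mul(Pow(9, -1), 4) = Mul(Rational(1, 9), 4) = Rational(4, 9) ≈ 0.44444)
B = Rational(-25, 13) (B = Add(-2, Pow(Add(15, -2), -1)) = Add(-2, Pow(13, -1)) = Add(-2, Rational(1, 13)) = Rational(-25, 13) ≈ -1.9231)
Mul(Add(B, Function('s')(-8)), Q) = Mul(Add(Rational(-25, 13), 8), Rational(4, 9)) = Mul(Rational(79, 13), Rational(4, 9)) = Rational(316, 117)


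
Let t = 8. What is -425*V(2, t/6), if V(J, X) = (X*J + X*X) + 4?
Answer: -32300/9 ≈ -3588.9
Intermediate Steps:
V(J, X) = 4 + X² + J*X (V(J, X) = (J*X + X²) + 4 = (X² + J*X) + 4 = 4 + X² + J*X)
-425*V(2, t/6) = -425*(4 + (8/6)² + 2*(8/6)) = -425*(4 + (8*(⅙))² + 2*(8*(⅙))) = -425*(4 + (4/3)² + 2*(4/3)) = -425*(4 + 16/9 + 8/3) = -425*76/9 = -32300/9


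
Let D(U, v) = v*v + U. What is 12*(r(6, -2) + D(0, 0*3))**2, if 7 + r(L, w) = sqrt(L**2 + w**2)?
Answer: 1068 - 336*sqrt(10) ≈ 5.4747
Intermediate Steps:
D(U, v) = U + v**2 (D(U, v) = v**2 + U = U + v**2)
r(L, w) = -7 + sqrt(L**2 + w**2)
12*(r(6, -2) + D(0, 0*3))**2 = 12*((-7 + sqrt(6**2 + (-2)**2)) + (0 + (0*3)**2))**2 = 12*((-7 + sqrt(36 + 4)) + (0 + 0**2))**2 = 12*((-7 + sqrt(40)) + (0 + 0))**2 = 12*((-7 + 2*sqrt(10)) + 0)**2 = 12*(-7 + 2*sqrt(10))**2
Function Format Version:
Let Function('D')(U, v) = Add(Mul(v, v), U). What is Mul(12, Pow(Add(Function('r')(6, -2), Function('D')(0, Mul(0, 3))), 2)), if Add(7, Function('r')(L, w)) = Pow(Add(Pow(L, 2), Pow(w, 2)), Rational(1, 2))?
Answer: Add(1068, Mul(-336, Pow(10, Rational(1, 2)))) ≈ 5.4747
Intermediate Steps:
Function('D')(U, v) = Add(U, Pow(v, 2)) (Function('D')(U, v) = Add(Pow(v, 2), U) = Add(U, Pow(v, 2)))
Function('r')(L, w) = Add(-7, Pow(Add(Pow(L, 2), Pow(w, 2)), Rational(1, 2)))
Mul(12, Pow(Add(Function('r')(6, -2), Function('D')(0, Mul(0, 3))), 2)) = Mul(12, Pow(Add(Add(-7, Pow(Add(Pow(6, 2), Pow(-2, 2)), Rational(1, 2))), Add(0, Pow(Mul(0, 3), 2))), 2)) = Mul(12, Pow(Add(Add(-7, Pow(Add(36, 4), Rational(1, 2))), Add(0, Pow(0, 2))), 2)) = Mul(12, Pow(Add(Add(-7, Pow(40, Rational(1, 2))), Add(0, 0)), 2)) = Mul(12, Pow(Add(Add(-7, Mul(2, Pow(10, Rational(1, 2)))), 0), 2)) = Mul(12, Pow(Add(-7, Mul(2, Pow(10, Rational(1, 2)))), 2))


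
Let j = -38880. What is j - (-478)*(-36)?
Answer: -56088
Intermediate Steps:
j - (-478)*(-36) = -38880 - (-478)*(-36) = -38880 - 1*17208 = -38880 - 17208 = -56088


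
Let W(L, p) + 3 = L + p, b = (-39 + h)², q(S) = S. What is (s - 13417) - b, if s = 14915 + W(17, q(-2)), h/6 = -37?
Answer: -66611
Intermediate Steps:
h = -222 (h = 6*(-37) = -222)
b = 68121 (b = (-39 - 222)² = (-261)² = 68121)
W(L, p) = -3 + L + p (W(L, p) = -3 + (L + p) = -3 + L + p)
s = 14927 (s = 14915 + (-3 + 17 - 2) = 14915 + 12 = 14927)
(s - 13417) - b = (14927 - 13417) - 1*68121 = 1510 - 68121 = -66611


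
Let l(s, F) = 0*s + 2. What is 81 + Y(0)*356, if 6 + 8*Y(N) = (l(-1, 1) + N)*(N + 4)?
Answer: 170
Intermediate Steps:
l(s, F) = 2 (l(s, F) = 0 + 2 = 2)
Y(N) = -¾ + (2 + N)*(4 + N)/8 (Y(N) = -¾ + ((2 + N)*(N + 4))/8 = -¾ + ((2 + N)*(4 + N))/8 = -¾ + (2 + N)*(4 + N)/8)
81 + Y(0)*356 = 81 + (¼ + (⅛)*0² + (¾)*0)*356 = 81 + (¼ + (⅛)*0 + 0)*356 = 81 + (¼ + 0 + 0)*356 = 81 + (¼)*356 = 81 + 89 = 170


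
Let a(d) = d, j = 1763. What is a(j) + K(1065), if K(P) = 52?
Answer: 1815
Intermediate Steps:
a(j) + K(1065) = 1763 + 52 = 1815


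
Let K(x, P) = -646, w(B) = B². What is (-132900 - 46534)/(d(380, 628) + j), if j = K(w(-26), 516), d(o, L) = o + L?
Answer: -89717/181 ≈ -495.67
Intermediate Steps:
d(o, L) = L + o
j = -646
(-132900 - 46534)/(d(380, 628) + j) = (-132900 - 46534)/((628 + 380) - 646) = -179434/(1008 - 646) = -179434/362 = -179434*1/362 = -89717/181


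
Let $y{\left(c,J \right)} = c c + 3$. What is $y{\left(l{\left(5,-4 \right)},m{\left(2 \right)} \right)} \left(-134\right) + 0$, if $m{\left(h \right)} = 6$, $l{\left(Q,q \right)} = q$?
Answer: $-2546$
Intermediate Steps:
$y{\left(c,J \right)} = 3 + c^{2}$ ($y{\left(c,J \right)} = c^{2} + 3 = 3 + c^{2}$)
$y{\left(l{\left(5,-4 \right)},m{\left(2 \right)} \right)} \left(-134\right) + 0 = \left(3 + \left(-4\right)^{2}\right) \left(-134\right) + 0 = \left(3 + 16\right) \left(-134\right) + 0 = 19 \left(-134\right) + 0 = -2546 + 0 = -2546$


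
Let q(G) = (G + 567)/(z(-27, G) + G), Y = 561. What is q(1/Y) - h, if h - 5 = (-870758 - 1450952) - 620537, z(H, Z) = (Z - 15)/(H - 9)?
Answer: 12436698034/4225 ≈ 2.9436e+6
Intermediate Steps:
z(H, Z) = (-15 + Z)/(-9 + H)
q(G) = (567 + G)/(5/12 + 35*G/36) (q(G) = (G + 567)/((-15 + G)/(-9 - 27) + G) = (567 + G)/((-15 + G)/(-36) + G) = (567 + G)/(-(-15 + G)/36 + G) = (567 + G)/((5/12 - G/36) + G) = (567 + G)/(5/12 + 35*G/36))
h = -2942242 (h = 5 + ((-870758 - 1450952) - 620537) = 5 + (-2321710 - 620537) = 5 - 2942247 = -2942242)
q(1/Y) - h = 36*(567 + 1/561)/(5*(3 + 7/561)) - 1*(-2942242) = 36*(567 + 1/561)/(5*(3 + 7*(1/561))) + 2942242 = (36/5)*(318088/561)/(3 + 7/561) + 2942242 = (36/5)*(318088/561)/(1690/561) + 2942242 = (36/5)*(561/1690)*(318088/561) + 2942242 = 5725584/4225 + 2942242 = 12436698034/4225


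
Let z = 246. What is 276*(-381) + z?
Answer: -104910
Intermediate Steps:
276*(-381) + z = 276*(-381) + 246 = -105156 + 246 = -104910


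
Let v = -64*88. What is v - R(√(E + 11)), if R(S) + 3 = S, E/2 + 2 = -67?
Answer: -5629 - I*√127 ≈ -5629.0 - 11.269*I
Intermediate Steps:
E = -138 (E = -4 + 2*(-67) = -4 - 134 = -138)
R(S) = -3 + S
v = -5632
v - R(√(E + 11)) = -5632 - (-3 + √(-138 + 11)) = -5632 - (-3 + √(-127)) = -5632 - (-3 + I*√127) = -5632 + (3 - I*√127) = -5629 - I*√127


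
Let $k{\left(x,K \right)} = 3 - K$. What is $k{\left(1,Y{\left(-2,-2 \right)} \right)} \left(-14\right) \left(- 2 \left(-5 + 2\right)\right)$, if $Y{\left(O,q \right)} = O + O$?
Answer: $-588$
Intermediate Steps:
$Y{\left(O,q \right)} = 2 O$
$k{\left(1,Y{\left(-2,-2 \right)} \right)} \left(-14\right) \left(- 2 \left(-5 + 2\right)\right) = \left(3 - 2 \left(-2\right)\right) \left(-14\right) \left(- 2 \left(-5 + 2\right)\right) = \left(3 - -4\right) \left(-14\right) \left(\left(-2\right) \left(-3\right)\right) = \left(3 + 4\right) \left(-14\right) 6 = 7 \left(-14\right) 6 = \left(-98\right) 6 = -588$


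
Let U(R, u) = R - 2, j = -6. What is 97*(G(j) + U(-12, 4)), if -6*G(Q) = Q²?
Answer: -1940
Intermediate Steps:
U(R, u) = -2 + R
G(Q) = -Q²/6
97*(G(j) + U(-12, 4)) = 97*(-⅙*(-6)² + (-2 - 12)) = 97*(-⅙*36 - 14) = 97*(-6 - 14) = 97*(-20) = -1940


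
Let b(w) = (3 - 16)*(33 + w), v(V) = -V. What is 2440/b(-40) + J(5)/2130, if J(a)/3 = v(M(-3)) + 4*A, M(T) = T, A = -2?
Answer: 346389/12922 ≈ 26.806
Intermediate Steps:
J(a) = -15 (J(a) = 3*(-1*(-3) + 4*(-2)) = 3*(3 - 8) = 3*(-5) = -15)
b(w) = -429 - 13*w (b(w) = -13*(33 + w) = -429 - 13*w)
2440/b(-40) + J(5)/2130 = 2440/(-429 - 13*(-40)) - 15/2130 = 2440/(-429 + 520) - 15*1/2130 = 2440/91 - 1/142 = 346389/12922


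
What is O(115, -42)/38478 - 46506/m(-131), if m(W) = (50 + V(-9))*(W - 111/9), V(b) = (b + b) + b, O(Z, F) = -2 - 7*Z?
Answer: 38843423/2757590 ≈ 14.086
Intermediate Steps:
V(b) = 3*b (V(b) = 2*b + b = 3*b)
m(W) = -851/3 + 23*W (m(W) = (50 + 3*(-9))*(W - 111/9) = (50 - 27)*(W - 111*⅑) = 23*(W - 37/3) = 23*(-37/3 + W) = -851/3 + 23*W)
O(115, -42)/38478 - 46506/m(-131) = (-2 - 7*115)/38478 - 46506/(-851/3 + 23*(-131)) = (-2 - 805)*(1/38478) - 46506/(-851/3 - 3013) = -807*1/38478 - 46506/(-9890/3) = -269/12826 - 46506*(-3/9890) = -269/12826 + 3033/215 = 38843423/2757590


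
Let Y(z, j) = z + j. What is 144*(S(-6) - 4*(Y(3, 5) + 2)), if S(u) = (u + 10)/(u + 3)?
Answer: -5952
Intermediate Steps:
Y(z, j) = j + z
S(u) = (10 + u)/(3 + u)
144*(S(-6) - 4*(Y(3, 5) + 2)) = 144*((10 - 6)/(3 - 6) - 4*((5 + 3) + 2)) = 144*(4/(-3) - 4*(8 + 2)) = 144*(-⅓*4 - 4*10) = 144*(-4/3 - 40) = 144*(-124/3) = -5952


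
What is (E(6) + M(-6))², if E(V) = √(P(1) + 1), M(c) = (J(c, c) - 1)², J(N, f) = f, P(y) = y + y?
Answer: (49 + √3)² ≈ 2573.7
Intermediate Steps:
P(y) = 2*y
M(c) = (-1 + c)² (M(c) = (c - 1)² = (-1 + c)²)
E(V) = √3 (E(V) = √(2*1 + 1) = √(2 + 1) = √3)
(E(6) + M(-6))² = (√3 + (-1 - 6)²)² = (√3 + (-7)²)² = (√3 + 49)² = (49 + √3)²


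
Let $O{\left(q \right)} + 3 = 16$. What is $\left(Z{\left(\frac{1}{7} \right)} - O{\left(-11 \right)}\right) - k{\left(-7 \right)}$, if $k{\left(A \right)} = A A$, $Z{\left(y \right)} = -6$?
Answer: $-68$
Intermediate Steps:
$k{\left(A \right)} = A^{2}$
$O{\left(q \right)} = 13$ ($O{\left(q \right)} = -3 + 16 = 13$)
$\left(Z{\left(\frac{1}{7} \right)} - O{\left(-11 \right)}\right) - k{\left(-7 \right)} = \left(-6 - 13\right) - \left(-7\right)^{2} = \left(-6 - 13\right) - 49 = -19 - 49 = -68$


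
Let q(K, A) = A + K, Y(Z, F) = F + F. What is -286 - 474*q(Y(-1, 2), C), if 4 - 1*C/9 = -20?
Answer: -104566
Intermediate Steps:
C = 216 (C = 36 - 9*(-20) = 36 + 180 = 216)
Y(Z, F) = 2*F
-286 - 474*q(Y(-1, 2), C) = -286 - 474*(216 + 2*2) = -286 - 474*(216 + 4) = -286 - 474*220 = -286 - 104280 = -104566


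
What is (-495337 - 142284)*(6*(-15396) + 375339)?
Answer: -180423151023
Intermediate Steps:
(-495337 - 142284)*(6*(-15396) + 375339) = -637621*(-92376 + 375339) = -637621*282963 = -180423151023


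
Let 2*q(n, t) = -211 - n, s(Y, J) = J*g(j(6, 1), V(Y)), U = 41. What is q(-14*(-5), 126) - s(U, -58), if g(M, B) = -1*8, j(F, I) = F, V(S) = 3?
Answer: -1209/2 ≈ -604.50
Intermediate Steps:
g(M, B) = -8
s(Y, J) = -8*J (s(Y, J) = J*(-8) = -8*J)
q(n, t) = -211/2 - n/2 (q(n, t) = (-211 - n)/2 = -211/2 - n/2)
q(-14*(-5), 126) - s(U, -58) = (-211/2 - (-7)*(-5)) - (-8)*(-58) = (-211/2 - ½*70) - 1*464 = (-211/2 - 35) - 464 = -281/2 - 464 = -1209/2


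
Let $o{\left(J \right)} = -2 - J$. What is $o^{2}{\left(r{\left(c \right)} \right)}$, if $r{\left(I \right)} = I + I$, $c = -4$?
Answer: $36$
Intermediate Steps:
$r{\left(I \right)} = 2 I$
$o^{2}{\left(r{\left(c \right)} \right)} = \left(-2 - 2 \left(-4\right)\right)^{2} = \left(-2 - -8\right)^{2} = \left(-2 + 8\right)^{2} = 6^{2} = 36$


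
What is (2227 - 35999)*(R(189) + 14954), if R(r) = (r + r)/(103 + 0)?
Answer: -52030494080/103 ≈ -5.0515e+8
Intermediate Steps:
R(r) = 2*r/103 (R(r) = (2*r)/103 = (2*r)*(1/103) = 2*r/103)
(2227 - 35999)*(R(189) + 14954) = (2227 - 35999)*((2/103)*189 + 14954) = -33772*(378/103 + 14954) = -33772*1540640/103 = -52030494080/103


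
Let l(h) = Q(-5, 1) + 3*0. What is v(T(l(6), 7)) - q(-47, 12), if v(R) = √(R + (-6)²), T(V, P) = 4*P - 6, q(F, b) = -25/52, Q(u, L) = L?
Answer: 25/52 + √58 ≈ 8.0965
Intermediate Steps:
l(h) = 1 (l(h) = 1 + 3*0 = 1 + 0 = 1)
q(F, b) = -25/52 (q(F, b) = -25*1/52 = -25/52)
T(V, P) = -6 + 4*P
v(R) = √(36 + R) (v(R) = √(R + 36) = √(36 + R))
v(T(l(6), 7)) - q(-47, 12) = √(36 + (-6 + 4*7)) - 1*(-25/52) = √(36 + (-6 + 28)) + 25/52 = √(36 + 22) + 25/52 = √58 + 25/52 = 25/52 + √58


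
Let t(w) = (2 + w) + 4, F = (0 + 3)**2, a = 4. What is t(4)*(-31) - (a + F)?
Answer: -323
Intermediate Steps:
F = 9 (F = 3**2 = 9)
t(w) = 6 + w
t(4)*(-31) - (a + F) = (6 + 4)*(-31) - (4 + 9) = 10*(-31) - 1*13 = -310 - 13 = -323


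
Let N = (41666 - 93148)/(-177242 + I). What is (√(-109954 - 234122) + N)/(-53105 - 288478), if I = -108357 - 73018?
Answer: -51482/122497470711 - 2*I*√86019/341583 ≈ -4.2027e-7 - 0.0017172*I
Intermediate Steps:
I = -181375
N = 51482/358617 (N = (41666 - 93148)/(-177242 - 181375) = -51482/(-358617) = -51482*(-1/358617) = 51482/358617 ≈ 0.14356)
(√(-109954 - 234122) + N)/(-53105 - 288478) = (√(-109954 - 234122) + 51482/358617)/(-53105 - 288478) = (√(-344076) + 51482/358617)/(-341583) = (2*I*√86019 + 51482/358617)*(-1/341583) = (51482/358617 + 2*I*√86019)*(-1/341583) = -51482/122497470711 - 2*I*√86019/341583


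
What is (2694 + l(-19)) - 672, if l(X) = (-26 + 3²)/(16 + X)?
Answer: 6083/3 ≈ 2027.7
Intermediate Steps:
l(X) = -17/(16 + X) (l(X) = (-26 + 9)/(16 + X) = -17/(16 + X))
(2694 + l(-19)) - 672 = (2694 - 17/(16 - 19)) - 672 = (2694 - 17/(-3)) - 672 = (2694 - 17*(-⅓)) - 672 = (2694 + 17/3) - 672 = 8099/3 - 672 = 6083/3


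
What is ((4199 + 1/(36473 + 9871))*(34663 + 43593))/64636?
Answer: 951781053187/187218174 ≈ 5083.8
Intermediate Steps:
((4199 + 1/(36473 + 9871))*(34663 + 43593))/64636 = ((4199 + 1/46344)*78256)*(1/64636) = ((194598457/46344)*78256)*(1/64636) = (1903562106374/5793)*(1/64636) = 951781053187/187218174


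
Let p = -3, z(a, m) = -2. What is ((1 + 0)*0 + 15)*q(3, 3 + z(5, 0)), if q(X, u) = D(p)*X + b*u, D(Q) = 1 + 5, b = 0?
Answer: 270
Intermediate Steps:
D(Q) = 6
q(X, u) = 6*X (q(X, u) = 6*X + 0*u = 6*X + 0 = 6*X)
((1 + 0)*0 + 15)*q(3, 3 + z(5, 0)) = ((1 + 0)*0 + 15)*(6*3) = (1*0 + 15)*18 = (0 + 15)*18 = 15*18 = 270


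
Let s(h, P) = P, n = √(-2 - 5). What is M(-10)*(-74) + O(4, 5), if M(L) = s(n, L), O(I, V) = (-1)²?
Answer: 741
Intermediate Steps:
O(I, V) = 1
n = I*√7 (n = √(-7) = I*√7 ≈ 2.6458*I)
M(L) = L
M(-10)*(-74) + O(4, 5) = -10*(-74) + 1 = 740 + 1 = 741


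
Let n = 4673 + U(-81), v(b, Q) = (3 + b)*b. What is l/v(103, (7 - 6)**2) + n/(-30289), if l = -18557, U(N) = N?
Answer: -87458347/47242186 ≈ -1.8513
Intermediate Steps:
v(b, Q) = b*(3 + b)
n = 4592 (n = 4673 - 81 = 4592)
l/v(103, (7 - 6)**2) + n/(-30289) = -18557*1/(103*(3 + 103)) + 4592/(-30289) = -18557/(103*106) + 4592*(-1/30289) = -18557/10918 - 656/4327 = -87458347/47242186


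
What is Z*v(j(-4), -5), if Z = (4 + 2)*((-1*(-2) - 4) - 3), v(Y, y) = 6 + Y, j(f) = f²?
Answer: -660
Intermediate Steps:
Z = -30 (Z = 6*((2 - 4) - 3) = 6*(-2 - 3) = 6*(-5) = -30)
Z*v(j(-4), -5) = -30*(6 + (-4)²) = -30*(6 + 16) = -30*22 = -660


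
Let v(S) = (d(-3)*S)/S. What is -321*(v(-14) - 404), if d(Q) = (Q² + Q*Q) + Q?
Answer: 124869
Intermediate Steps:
d(Q) = Q + 2*Q² (d(Q) = (Q² + Q²) + Q = 2*Q² + Q = Q + 2*Q²)
v(S) = 15 (v(S) = ((-3*(1 + 2*(-3)))*S)/S = ((-3*(1 - 6))*S)/S = ((-3*(-5))*S)/S = (15*S)/S = 15)
-321*(v(-14) - 404) = -321*(15 - 404) = -321*(-389) = 124869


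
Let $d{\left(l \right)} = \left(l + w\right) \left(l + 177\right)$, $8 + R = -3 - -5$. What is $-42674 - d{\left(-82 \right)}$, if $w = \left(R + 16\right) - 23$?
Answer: $-33649$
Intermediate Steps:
$R = -6$ ($R = -8 - -2 = -8 + \left(-3 + 5\right) = -8 + 2 = -6$)
$w = -13$ ($w = \left(-6 + 16\right) - 23 = 10 - 23 = -13$)
$d{\left(l \right)} = \left(-13 + l\right) \left(177 + l\right)$ ($d{\left(l \right)} = \left(l - 13\right) \left(l + 177\right) = \left(-13 + l\right) \left(177 + l\right)$)
$-42674 - d{\left(-82 \right)} = -42674 - \left(-2301 + \left(-82\right)^{2} + 164 \left(-82\right)\right) = -42674 - \left(-2301 + 6724 - 13448\right) = -42674 - -9025 = -42674 + 9025 = -33649$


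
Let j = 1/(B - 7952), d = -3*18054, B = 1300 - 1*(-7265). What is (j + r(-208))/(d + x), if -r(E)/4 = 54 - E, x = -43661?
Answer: 642423/59965499 ≈ 0.010713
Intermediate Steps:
r(E) = -216 + 4*E (r(E) = -4*(54 - E) = -216 + 4*E)
B = 8565 (B = 1300 + 7265 = 8565)
d = -54162
j = 1/613 (j = 1/(8565 - 7952) = 1/613 ≈ 0.0016313)
(j + r(-208))/(d + x) = (1/613 + (-216 + 4*(-208)))/(-54162 - 43661) = (1/613 + (-216 - 832))/(-97823) = (1/613 - 1048)*(-1/97823) = -642423/613*(-1/97823) = 642423/59965499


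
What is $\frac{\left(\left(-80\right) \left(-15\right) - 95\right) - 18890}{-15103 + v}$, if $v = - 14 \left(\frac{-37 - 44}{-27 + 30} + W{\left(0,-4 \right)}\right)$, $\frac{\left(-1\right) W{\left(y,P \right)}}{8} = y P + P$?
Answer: $\frac{17785}{15173} \approx 1.1721$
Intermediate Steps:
$W{\left(y,P \right)} = - 8 P - 8 P y$ ($W{\left(y,P \right)} = - 8 \left(y P + P\right) = - 8 \left(P y + P\right) = - 8 \left(P + P y\right) = - 8 P - 8 P y$)
$v = -70$ ($v = - 14 \left(\frac{-37 - 44}{-27 + 30} - - 32 \left(1 + 0\right)\right) = - 14 \left(- \frac{81}{3} - \left(-32\right) 1\right) = - 14 \left(\left(-81\right) \frac{1}{3} + 32\right) = - 14 \left(-27 + 32\right) = \left(-14\right) 5 = -70$)
$\frac{\left(\left(-80\right) \left(-15\right) - 95\right) - 18890}{-15103 + v} = \frac{\left(\left(-80\right) \left(-15\right) - 95\right) - 18890}{-15103 - 70} = \frac{\left(1200 - 95\right) - 18890}{-15173} = \left(1105 - 18890\right) \left(- \frac{1}{15173}\right) = \left(-17785\right) \left(- \frac{1}{15173}\right) = \frac{17785}{15173}$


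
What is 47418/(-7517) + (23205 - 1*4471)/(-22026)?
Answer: -592626173/82784721 ≈ -7.1586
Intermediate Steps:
47418/(-7517) + (23205 - 1*4471)/(-22026) = 47418*(-1/7517) + (23205 - 4471)*(-1/22026) = -47418/7517 + 18734*(-1/22026) = -47418/7517 - 9367/11013 = -592626173/82784721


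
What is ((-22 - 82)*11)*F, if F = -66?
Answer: 75504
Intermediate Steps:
((-22 - 82)*11)*F = ((-22 - 82)*11)*(-66) = -104*11*(-66) = -1144*(-66) = 75504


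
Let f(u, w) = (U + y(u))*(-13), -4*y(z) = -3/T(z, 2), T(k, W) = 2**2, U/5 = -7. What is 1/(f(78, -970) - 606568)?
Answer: -16/9697847 ≈ -1.6499e-6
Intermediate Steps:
U = -35 (U = 5*(-7) = -35)
T(k, W) = 4
y(z) = 3/16 (y(z) = -(-3)/(4*4) = -1/4*(-3/4) = 3/16)
f(u, w) = 7241/16 (f(u, w) = (-35 + 3/16)*(-13) = -557/16*(-13) = 7241/16)
1/(f(78, -970) - 606568) = 1/(7241/16 - 606568) = 1/(-9697847/16) = -16/9697847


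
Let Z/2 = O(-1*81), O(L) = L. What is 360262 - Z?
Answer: 360424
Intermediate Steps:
Z = -162 (Z = 2*(-1*81) = 2*(-81) = -162)
360262 - Z = 360262 - 1*(-162) = 360262 + 162 = 360424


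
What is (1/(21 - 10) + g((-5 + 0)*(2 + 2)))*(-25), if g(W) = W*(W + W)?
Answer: -220025/11 ≈ -20002.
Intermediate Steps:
g(W) = 2*W**2 (g(W) = W*(2*W) = 2*W**2)
(1/(21 - 10) + g((-5 + 0)*(2 + 2)))*(-25) = (1/(21 - 10) + 2*((-5 + 0)*(2 + 2))**2)*(-25) = (1/11 + 2*(-5*4)**2)*(-25) = (1/11 + 2*(-20)**2)*(-25) = (1/11 + 2*400)*(-25) = (1/11 + 800)*(-25) = (8801/11)*(-25) = -220025/11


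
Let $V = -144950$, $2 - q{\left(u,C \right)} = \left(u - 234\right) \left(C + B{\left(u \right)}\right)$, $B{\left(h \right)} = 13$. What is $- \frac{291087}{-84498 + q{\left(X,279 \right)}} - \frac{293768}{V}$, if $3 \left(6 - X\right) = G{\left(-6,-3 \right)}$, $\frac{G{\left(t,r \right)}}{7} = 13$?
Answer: $\frac{67283073167}{1970450300} \approx 34.146$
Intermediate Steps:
$G{\left(t,r \right)} = 91$ ($G{\left(t,r \right)} = 7 \cdot 13 = 91$)
$X = - \frac{73}{3}$ ($X = 6 - \frac{91}{3} = - \frac{73}{3} \approx -24.333$)
$q{\left(u,C \right)} = 2 - \left(-234 + u\right) \left(13 + C\right)$ ($q{\left(u,C \right)} = 2 - \left(u - 234\right) \left(C + 13\right) = 2 - \left(-234 + u\right) \left(13 + C\right)$)
$- \frac{291087}{-84498 + q{\left(X,279 \right)}} - \frac{293768}{V} = - \frac{291087}{-84498 + \left(3044 - - \frac{949}{3} + 234 \cdot 279 - 279 \left(- \frac{73}{3}\right)\right)} - \frac{293768}{-144950} = - \frac{291087}{-84498 + \left(3044 + \frac{949}{3} + 65286 + 6789\right)} - - \frac{146884}{72475} = - \frac{291087}{-84498 + \frac{226306}{3}} + \frac{146884}{72475} = - \frac{291087}{- \frac{27188}{3}} + \frac{146884}{72475} = \left(-291087\right) \left(- \frac{3}{27188}\right) + \frac{146884}{72475} = \frac{873261}{27188} + \frac{146884}{72475} = \frac{67283073167}{1970450300}$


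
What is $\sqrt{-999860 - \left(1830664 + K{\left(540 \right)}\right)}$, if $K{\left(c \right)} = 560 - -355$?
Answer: $i \sqrt{2831439} \approx 1682.7 i$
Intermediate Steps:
$K{\left(c \right)} = 915$ ($K{\left(c \right)} = 560 + 355 = 915$)
$\sqrt{-999860 - \left(1830664 + K{\left(540 \right)}\right)} = \sqrt{-999860 - 1831579} = \sqrt{-2831439} = i \sqrt{2831439}$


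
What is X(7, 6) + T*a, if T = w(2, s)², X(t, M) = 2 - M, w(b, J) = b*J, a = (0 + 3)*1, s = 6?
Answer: 428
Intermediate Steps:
a = 3 (a = 3*1 = 3)
w(b, J) = J*b
T = 144 (T = (6*2)² = 12² = 144)
X(7, 6) + T*a = (2 - 1*6) + 144*3 = (2 - 6) + 432 = -4 + 432 = 428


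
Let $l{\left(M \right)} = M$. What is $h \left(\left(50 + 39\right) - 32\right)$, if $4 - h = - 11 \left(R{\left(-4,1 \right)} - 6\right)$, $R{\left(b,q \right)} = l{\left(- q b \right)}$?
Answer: $-1026$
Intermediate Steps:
$R{\left(b,q \right)} = - b q$ ($R{\left(b,q \right)} = - q b = - b q$)
$h = -18$ ($h = 4 - - 11 \left(\left(-1\right) \left(-4\right) 1 - 6\right) = 4 - - 11 \left(4 - 6\right) = 4 - \left(-11\right) \left(-2\right) = 4 - 22 = -18$)
$h \left(\left(50 + 39\right) - 32\right) = - 18 \left(\left(50 + 39\right) - 32\right) = - 18 \left(89 - 32\right) = \left(-18\right) 57 = -1026$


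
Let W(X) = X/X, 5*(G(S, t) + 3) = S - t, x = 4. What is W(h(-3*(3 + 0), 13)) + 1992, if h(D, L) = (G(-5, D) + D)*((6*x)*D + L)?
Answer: 1993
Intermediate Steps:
G(S, t) = -3 - t/5 + S/5 (G(S, t) = -3 + (S - t)/5 = -3 + (-t/5 + S/5) = -3 - t/5 + S/5)
h(D, L) = (-4 + 4*D/5)*(L + 24*D) (h(D, L) = ((-3 - D/5 + (⅕)*(-5)) + D)*((6*4)*D + L) = ((-3 - D/5 - 1) + D)*(24*D + L) = ((-4 - D/5) + D)*(L + 24*D) = (-4 + 4*D/5)*(L + 24*D))
W(X) = 1
W(h(-3*(3 + 0), 13)) + 1992 = 1 + 1992 = 1993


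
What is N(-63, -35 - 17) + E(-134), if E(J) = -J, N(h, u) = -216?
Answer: -82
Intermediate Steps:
N(-63, -35 - 17) + E(-134) = -216 - 1*(-134) = -216 + 134 = -82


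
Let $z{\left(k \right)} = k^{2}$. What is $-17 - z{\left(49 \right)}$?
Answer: $-2418$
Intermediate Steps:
$-17 - z{\left(49 \right)} = -17 - 49^{2} = -17 - 2401 = -2418$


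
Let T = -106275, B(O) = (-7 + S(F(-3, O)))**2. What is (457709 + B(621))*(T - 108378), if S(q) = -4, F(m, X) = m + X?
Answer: -98274582990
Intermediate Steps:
F(m, X) = X + m
B(O) = 121 (B(O) = (-7 - 4)**2 = (-11)**2 = 121)
(457709 + B(621))*(T - 108378) = (457709 + 121)*(-106275 - 108378) = 457830*(-214653) = -98274582990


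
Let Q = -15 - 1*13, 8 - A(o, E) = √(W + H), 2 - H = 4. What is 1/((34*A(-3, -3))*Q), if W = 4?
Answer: -1/7378 - √2/59024 ≈ -0.00015950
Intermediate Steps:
H = -2 (H = 2 - 1*4 = 2 - 4 = -2)
A(o, E) = 8 - √2 (A(o, E) = 8 - √(4 - 2) = 8 - √2)
Q = -28 (Q = -15 - 13 = -28)
1/((34*A(-3, -3))*Q) = 1/((34*(8 - √2))*(-28)) = 1/((272 - 34*√2)*(-28)) = 1/(-7616 + 952*√2)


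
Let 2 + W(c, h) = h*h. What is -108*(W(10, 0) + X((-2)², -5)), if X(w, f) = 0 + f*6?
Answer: 3456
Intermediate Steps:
X(w, f) = 6*f (X(w, f) = 0 + 6*f = 6*f)
W(c, h) = -2 + h² (W(c, h) = -2 + h*h = -2 + h²)
-108*(W(10, 0) + X((-2)², -5)) = -108*((-2 + 0²) + 6*(-5)) = -108*((-2 + 0) - 30) = -108*(-2 - 30) = -108*(-32) = 3456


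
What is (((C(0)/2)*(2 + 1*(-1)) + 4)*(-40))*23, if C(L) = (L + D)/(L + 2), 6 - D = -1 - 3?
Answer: -5980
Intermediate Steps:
D = 10 (D = 6 - (-1 - 3) = 6 - 1*(-4) = 6 + 4 = 10)
C(L) = (10 + L)/(2 + L) (C(L) = (L + 10)/(L + 2) = (10 + L)/(2 + L))
(((C(0)/2)*(2 + 1*(-1)) + 4)*(-40))*23 = (((((10 + 0)/(2 + 0))/2)*(2 + 1*(-1)) + 4)*(-40))*23 = ((((10/2)*(1/2))*(2 - 1) + 4)*(-40))*23 = (((((1/2)*10)*(1/2))*1 + 4)*(-40))*23 = (((5*(1/2))*1 + 4)*(-40))*23 = (((5/2)*1 + 4)*(-40))*23 = ((5/2 + 4)*(-40))*23 = ((13/2)*(-40))*23 = -260*23 = -5980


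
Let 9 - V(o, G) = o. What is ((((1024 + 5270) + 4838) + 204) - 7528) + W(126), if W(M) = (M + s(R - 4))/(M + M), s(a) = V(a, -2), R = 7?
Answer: 79979/21 ≈ 3808.5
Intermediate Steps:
V(o, G) = 9 - o
s(a) = 9 - a
W(M) = (6 + M)/(2*M) (W(M) = (M + (9 - (7 - 4)))/(M + M) = (M + (9 - 1*3))/((2*M)) = (M + (9 - 3))*(1/(2*M)) = (M + 6)*(1/(2*M)) = (6 + M)*(1/(2*M)) = (6 + M)/(2*M))
((((1024 + 5270) + 4838) + 204) - 7528) + W(126) = ((((1024 + 5270) + 4838) + 204) - 7528) + (½)*(6 + 126)/126 = (((6294 + 4838) + 204) - 7528) + (½)*(1/126)*132 = ((11132 + 204) - 7528) + 11/21 = (11336 - 7528) + 11/21 = 3808 + 11/21 = 79979/21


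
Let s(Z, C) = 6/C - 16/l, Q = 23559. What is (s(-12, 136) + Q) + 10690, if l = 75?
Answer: 174669037/5100 ≈ 34249.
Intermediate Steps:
s(Z, C) = -16/75 + 6/C (s(Z, C) = 6/C - 16/75 = -16/75 + 6/C)
(s(-12, 136) + Q) + 10690 = ((-16/75 + 6/136) + 23559) + 10690 = ((-16/75 + 6*(1/136)) + 23559) + 10690 = ((-16/75 + 3/68) + 23559) + 10690 = (-863/5100 + 23559) + 10690 = 120150037/5100 + 10690 = 174669037/5100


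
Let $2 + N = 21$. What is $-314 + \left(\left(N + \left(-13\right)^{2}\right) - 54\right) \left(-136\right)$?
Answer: $-18538$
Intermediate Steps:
$N = 19$ ($N = -2 + 21 = 19$)
$-314 + \left(\left(N + \left(-13\right)^{2}\right) - 54\right) \left(-136\right) = -314 + \left(\left(19 + \left(-13\right)^{2}\right) - 54\right) \left(-136\right) = -314 + \left(\left(19 + 169\right) - 54\right) \left(-136\right) = -314 + \left(188 - 54\right) \left(-136\right) = -314 + 134 \left(-136\right) = -314 - 18224 = -18538$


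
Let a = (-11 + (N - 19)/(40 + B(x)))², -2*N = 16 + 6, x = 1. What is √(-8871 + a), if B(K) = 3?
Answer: I*√16149470/43 ≈ 93.457*I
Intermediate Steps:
N = -11 (N = -(16 + 6)/2 = -½*22 = -11)
a = 253009/1849 (a = (-11 + (-11 - 19)/(40 + 3))² = (-11 - 30/43)² = (-503/43)² = 253009/1849 ≈ 136.84)
√(-8871 + a) = √(-8871 + 253009/1849) = √(-16149470/1849) = I*√16149470/43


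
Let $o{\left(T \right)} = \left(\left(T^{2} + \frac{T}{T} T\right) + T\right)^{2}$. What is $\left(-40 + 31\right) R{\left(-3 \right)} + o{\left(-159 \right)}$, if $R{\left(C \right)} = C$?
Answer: $623151396$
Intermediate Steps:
$o{\left(T \right)} = \left(T^{2} + 2 T\right)^{2}$ ($o{\left(T \right)} = \left(\left(T^{2} + 1 T\right) + T\right)^{2} = \left(\left(T^{2} + T\right) + T\right)^{2} = \left(\left(T + T^{2}\right) + T\right)^{2} = \left(T^{2} + 2 T\right)^{2}$)
$\left(-40 + 31\right) R{\left(-3 \right)} + o{\left(-159 \right)} = \left(-40 + 31\right) \left(-3\right) + \left(-159\right)^{2} \left(2 - 159\right)^{2} = \left(-9\right) \left(-3\right) + 25281 \left(-157\right)^{2} = 27 + 25281 \cdot 24649 = 27 + 623151369 = 623151396$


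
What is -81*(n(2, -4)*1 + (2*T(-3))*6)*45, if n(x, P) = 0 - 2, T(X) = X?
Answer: 138510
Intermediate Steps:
n(x, P) = -2
-81*(n(2, -4)*1 + (2*T(-3))*6)*45 = -81*(-2*1 + (2*(-3))*6)*45 = -81*(-2 - 6*6)*45 = -81*(-2 - 36)*45 = -81*(-38)*45 = 3078*45 = 138510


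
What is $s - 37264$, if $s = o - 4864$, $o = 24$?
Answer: $-42104$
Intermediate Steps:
$s = -4840$ ($s = 24 - 4864 = -4840$)
$s - 37264 = -4840 - 37264 = -42104$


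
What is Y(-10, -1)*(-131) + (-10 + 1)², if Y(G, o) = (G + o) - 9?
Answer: 2701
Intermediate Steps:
Y(G, o) = -9 + G + o
Y(-10, -1)*(-131) + (-10 + 1)² = (-9 - 10 - 1)*(-131) + (-10 + 1)² = -20*(-131) + (-9)² = 2620 + 81 = 2701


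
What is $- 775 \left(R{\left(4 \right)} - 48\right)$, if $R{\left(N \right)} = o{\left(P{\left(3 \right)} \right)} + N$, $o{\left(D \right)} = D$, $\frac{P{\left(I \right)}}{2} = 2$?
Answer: $31000$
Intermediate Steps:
$P{\left(I \right)} = 4$ ($P{\left(I \right)} = 2 \cdot 2 = 4$)
$R{\left(N \right)} = 4 + N$
$- 775 \left(R{\left(4 \right)} - 48\right) = - 775 \left(\left(4 + 4\right) - 48\right) = - 775 \left(8 - 48\right) = \left(-775\right) \left(-40\right) = 31000$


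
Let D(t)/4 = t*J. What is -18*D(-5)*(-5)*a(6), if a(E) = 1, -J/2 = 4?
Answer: 14400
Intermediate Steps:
J = -8 (J = -2*4 = -8)
D(t) = -32*t (D(t) = 4*(t*(-8)) = 4*(-8*t) = -32*t)
-18*D(-5)*(-5)*a(6) = -18*-32*(-5)*(-5) = -18*160*(-5) = -(-14400) = -18*(-800) = 14400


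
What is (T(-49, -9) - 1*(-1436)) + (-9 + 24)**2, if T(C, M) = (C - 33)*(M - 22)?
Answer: 4203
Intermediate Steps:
T(C, M) = (-33 + C)*(-22 + M)
(T(-49, -9) - 1*(-1436)) + (-9 + 24)**2 = ((726 - 33*(-9) - 22*(-49) - 49*(-9)) - 1*(-1436)) + (-9 + 24)**2 = ((726 + 297 + 1078 + 441) + 1436) + 15**2 = (2542 + 1436) + 225 = 3978 + 225 = 4203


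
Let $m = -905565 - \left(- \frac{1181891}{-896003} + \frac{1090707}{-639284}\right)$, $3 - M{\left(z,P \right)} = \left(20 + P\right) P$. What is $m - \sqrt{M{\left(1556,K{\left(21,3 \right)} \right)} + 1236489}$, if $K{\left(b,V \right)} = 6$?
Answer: $- \frac{518707756079068303}{572800381852} - 4 \sqrt{77271} \approx -9.0668 \cdot 10^{5}$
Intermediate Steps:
$M{\left(z,P \right)} = 3 - P \left(20 + P\right)$ ($M{\left(z,P \right)} = 3 - \left(20 + P\right) P = 3 - P \left(20 + P\right)$)
$m = - \frac{518707756079068303}{572800381852}$ ($m = -905565 - \left(\left(-1181891\right) \left(- \frac{1}{896003}\right) + 1090707 \left(- \frac{1}{639284}\right)\right) = -905565 - \left(\frac{1181891}{896003} - \frac{1090707}{639284}\right) = -905565 - - \frac{221712738077}{572800381852} = -905565 + \frac{221712738077}{572800381852} = - \frac{518707756079068303}{572800381852} \approx -9.0557 \cdot 10^{5}$)
$m - \sqrt{M{\left(1556,K{\left(21,3 \right)} \right)} + 1236489} = - \frac{518707756079068303}{572800381852} - \sqrt{\left(3 - 6^{2} - 120\right) + 1236489} = - \frac{518707756079068303}{572800381852} - \sqrt{\left(3 - 36 - 120\right) + 1236489} = - \frac{518707756079068303}{572800381852} - \sqrt{-153 + 1236489} = - \frac{518707756079068303}{572800381852} - \sqrt{1236336} = - \frac{518707756079068303}{572800381852} - 4 \sqrt{77271}$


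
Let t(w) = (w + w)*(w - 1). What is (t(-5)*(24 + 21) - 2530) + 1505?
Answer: 1675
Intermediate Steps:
t(w) = 2*w*(-1 + w) (t(w) = (2*w)*(-1 + w) = 2*w*(-1 + w))
(t(-5)*(24 + 21) - 2530) + 1505 = ((2*(-5)*(-1 - 5))*(24 + 21) - 2530) + 1505 = ((2*(-5)*(-6))*45 - 2530) + 1505 = (60*45 - 2530) + 1505 = (2700 - 2530) + 1505 = 170 + 1505 = 1675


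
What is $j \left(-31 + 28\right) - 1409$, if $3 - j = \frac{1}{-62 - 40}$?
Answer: $- \frac{48213}{34} \approx -1418.0$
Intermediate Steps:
$j = \frac{307}{102}$ ($j = 3 - \frac{1}{-62 - 40} = 3 - \frac{1}{-102} = 3 - - \frac{1}{102} = 3 + \frac{1}{102} = \frac{307}{102} \approx 3.0098$)
$j \left(-31 + 28\right) - 1409 = \frac{307 \left(-31 + 28\right)}{102} - 1409 = \frac{307}{102} \left(-3\right) - 1409 = - \frac{307}{34} - 1409 = - \frac{48213}{34}$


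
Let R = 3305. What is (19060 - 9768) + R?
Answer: 12597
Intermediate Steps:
(19060 - 9768) + R = (19060 - 9768) + 3305 = 9292 + 3305 = 12597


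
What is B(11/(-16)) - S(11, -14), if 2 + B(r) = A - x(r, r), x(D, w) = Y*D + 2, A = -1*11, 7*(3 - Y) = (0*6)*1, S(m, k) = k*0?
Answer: -207/16 ≈ -12.938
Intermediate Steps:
S(m, k) = 0
Y = 3 (Y = 3 - 0*6/7 = 3 - 0 = 3 - ⅐*0 = 3 + 0 = 3)
A = -11
x(D, w) = 2 + 3*D (x(D, w) = 3*D + 2 = 2 + 3*D)
B(r) = -15 - 3*r (B(r) = -2 + (-11 - (2 + 3*r)) = -2 + (-11 + (-2 - 3*r)) = -2 + (-13 - 3*r) = -15 - 3*r)
B(11/(-16)) - S(11, -14) = (-15 - 33/(-16)) - 1*0 = (-15 - 33*(-1)/16) + 0 = (-15 - 3*(-11/16)) + 0 = (-15 + 33/16) + 0 = -207/16 + 0 = -207/16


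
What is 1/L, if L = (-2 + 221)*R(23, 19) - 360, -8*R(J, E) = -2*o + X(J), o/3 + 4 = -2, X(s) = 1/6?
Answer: -16/21601 ≈ -0.00074071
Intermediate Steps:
X(s) = ⅙
o = -18 (o = -12 + 3*(-2) = -12 - 6 = -18)
R(J, E) = -217/48 (R(J, E) = -(-2*(-18) + ⅙)/8 = -(36 + ⅙)/8 = -⅛*217/6 = -217/48)
L = -21601/16 (L = (-2 + 221)*(-217/48) - 360 = 219*(-217/48) - 360 = -15841/16 - 360 = -21601/16 ≈ -1350.1)
1/L = 1/(-21601/16) = -16/21601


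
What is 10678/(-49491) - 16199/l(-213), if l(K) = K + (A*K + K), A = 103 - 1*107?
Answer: -268751179/7027722 ≈ -38.242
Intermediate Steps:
A = -4 (A = 103 - 107 = -4)
l(K) = -2*K (l(K) = K + (-4*K + K) = K - 3*K = -2*K)
10678/(-49491) - 16199/l(-213) = 10678/(-49491) - 16199/((-2*(-213))) = 10678*(-1/49491) - 16199/426 = -10678/49491 - 16199*1/426 = -10678/49491 - 16199/426 = -268751179/7027722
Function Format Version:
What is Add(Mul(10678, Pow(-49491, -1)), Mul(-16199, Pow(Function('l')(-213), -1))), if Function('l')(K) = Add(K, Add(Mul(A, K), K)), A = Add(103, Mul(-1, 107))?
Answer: Rational(-268751179, 7027722) ≈ -38.242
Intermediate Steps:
A = -4 (A = Add(103, -107) = -4)
Function('l')(K) = Mul(-2, K) (Function('l')(K) = Add(K, Add(Mul(-4, K), K)) = Add(K, Mul(-3, K)) = Mul(-2, K))
Add(Mul(10678, Pow(-49491, -1)), Mul(-16199, Pow(Function('l')(-213), -1))) = Add(Mul(10678, Pow(-49491, -1)), Mul(-16199, Pow(Mul(-2, -213), -1))) = Add(Mul(10678, Rational(-1, 49491)), Mul(-16199, Pow(426, -1))) = Add(Rational(-10678, 49491), Mul(-16199, Rational(1, 426))) = Add(Rational(-10678, 49491), Rational(-16199, 426)) = Rational(-268751179, 7027722)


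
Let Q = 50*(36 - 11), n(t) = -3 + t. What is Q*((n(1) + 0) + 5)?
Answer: 3750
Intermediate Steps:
Q = 1250 (Q = 50*25 = 1250)
Q*((n(1) + 0) + 5) = 1250*(((-3 + 1) + 0) + 5) = 1250*((-2 + 0) + 5) = 1250*(-2 + 5) = 1250*3 = 3750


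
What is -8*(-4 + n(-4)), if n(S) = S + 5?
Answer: 24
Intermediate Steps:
n(S) = 5 + S
-8*(-4 + n(-4)) = -8*(-4 + (5 - 4)) = -8*(-4 + 1) = -8*(-3) = 24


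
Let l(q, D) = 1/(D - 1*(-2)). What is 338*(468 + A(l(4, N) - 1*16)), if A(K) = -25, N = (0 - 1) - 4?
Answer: 149734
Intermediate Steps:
N = -5 (N = -1 - 4 = -5)
l(q, D) = 1/(2 + D) (l(q, D) = 1/(D + 2) = 1/(2 + D))
338*(468 + A(l(4, N) - 1*16)) = 338*(468 - 25) = 338*443 = 149734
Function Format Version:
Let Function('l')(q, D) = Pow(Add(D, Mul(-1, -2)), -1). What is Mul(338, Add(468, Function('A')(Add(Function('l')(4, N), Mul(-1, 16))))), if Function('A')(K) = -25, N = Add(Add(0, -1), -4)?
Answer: 149734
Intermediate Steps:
N = -5 (N = Add(-1, -4) = -5)
Function('l')(q, D) = Pow(Add(2, D), -1) (Function('l')(q, D) = Pow(Add(D, 2), -1) = Pow(Add(2, D), -1))
Mul(338, Add(468, Function('A')(Add(Function('l')(4, N), Mul(-1, 16))))) = Mul(338, Add(468, -25)) = Mul(338, 443) = 149734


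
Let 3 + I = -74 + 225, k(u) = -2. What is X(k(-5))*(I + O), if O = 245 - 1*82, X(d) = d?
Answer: -622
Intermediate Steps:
O = 163 (O = 245 - 82 = 163)
I = 148 (I = -3 + (-74 + 225) = -3 + 151 = 148)
X(k(-5))*(I + O) = -2*(148 + 163) = -2*311 = -622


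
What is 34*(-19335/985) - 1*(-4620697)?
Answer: 910145831/197 ≈ 4.6200e+6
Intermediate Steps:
34*(-19335/985) - 1*(-4620697) = 34*(-19335*1/985) + 4620697 = 34*(-3867/197) + 4620697 = -131478/197 + 4620697 = 910145831/197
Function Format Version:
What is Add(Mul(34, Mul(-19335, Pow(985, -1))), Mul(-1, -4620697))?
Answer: Rational(910145831, 197) ≈ 4.6200e+6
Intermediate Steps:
Add(Mul(34, Mul(-19335, Pow(985, -1))), Mul(-1, -4620697)) = Add(Mul(34, Mul(-19335, Rational(1, 985))), 4620697) = Add(Mul(34, Rational(-3867, 197)), 4620697) = Add(Rational(-131478, 197), 4620697) = Rational(910145831, 197)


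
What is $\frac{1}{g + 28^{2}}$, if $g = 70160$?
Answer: $\frac{1}{70944} \approx 1.4096 \cdot 10^{-5}$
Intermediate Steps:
$\frac{1}{g + 28^{2}} = \frac{1}{70160 + 28^{2}} = \frac{1}{70160 + 784} = \frac{1}{70944}$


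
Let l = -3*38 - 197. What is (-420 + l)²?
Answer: 534361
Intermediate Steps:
l = -311 (l = -114 - 197 = -311)
(-420 + l)² = (-420 - 311)² = (-731)² = 534361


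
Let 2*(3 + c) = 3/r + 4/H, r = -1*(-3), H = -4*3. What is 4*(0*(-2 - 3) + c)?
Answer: -32/3 ≈ -10.667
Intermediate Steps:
H = -12
r = 3
c = -8/3 (c = -3 + (3/3 + 4/(-12))/2 = -3 + (3*(⅓) + 4*(-1/12))/2 = -3 + (1 - ⅓)/2 = -3 + (½)*(⅔) = -3 + ⅓ = -8/3 ≈ -2.6667)
4*(0*(-2 - 3) + c) = 4*(0*(-2 - 3) - 8/3) = 4*(0*(-5) - 8/3) = 4*(0 - 8/3) = 4*(-8/3) = -32/3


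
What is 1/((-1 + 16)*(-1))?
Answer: -1/15 ≈ -0.066667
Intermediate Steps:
1/((-1 + 16)*(-1)) = 1/(15*(-1)) = 1/(-15) = -1/15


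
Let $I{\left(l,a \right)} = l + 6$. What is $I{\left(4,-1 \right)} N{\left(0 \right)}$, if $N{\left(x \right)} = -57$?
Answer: $-570$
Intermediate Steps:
$I{\left(l,a \right)} = 6 + l$
$I{\left(4,-1 \right)} N{\left(0 \right)} = \left(6 + 4\right) \left(-57\right) = 10 \left(-57\right) = -570$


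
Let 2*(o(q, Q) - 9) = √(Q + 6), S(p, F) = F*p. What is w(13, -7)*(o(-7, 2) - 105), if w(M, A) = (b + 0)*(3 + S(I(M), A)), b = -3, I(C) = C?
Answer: -25344 + 264*√2 ≈ -24971.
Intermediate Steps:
o(q, Q) = 9 + √(6 + Q)/2 (o(q, Q) = 9 + √(Q + 6)/2 = 9 + √(6 + Q)/2)
w(M, A) = -9 - 3*A*M (w(M, A) = (-3 + 0)*(3 + A*M) = -3*(3 + A*M) = -9 - 3*A*M)
w(13, -7)*(o(-7, 2) - 105) = (-9 - 3*(-7)*13)*((9 + √(6 + 2)/2) - 105) = (-9 + 273)*((9 + √8/2) - 105) = 264*((9 + (2*√2)/2) - 105) = 264*((9 + √2) - 105) = 264*(-96 + √2) = -25344 + 264*√2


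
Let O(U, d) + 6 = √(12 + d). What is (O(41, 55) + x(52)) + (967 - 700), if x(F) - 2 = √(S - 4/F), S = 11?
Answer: 263 + √67 + √1846/13 ≈ 274.49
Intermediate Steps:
O(U, d) = -6 + √(12 + d)
x(F) = 2 + √(11 - 4/F)
(O(41, 55) + x(52)) + (967 - 700) = ((-6 + √(12 + 55)) + (2 + √(11 - 4/52))) + (967 - 700) = ((-6 + √67) + (2 + √(11 - 4*1/52))) + 267 = ((-6 + √67) + (2 + √(11 - 1/13))) + 267 = ((-6 + √67) + (2 + √(142/13))) + 267 = ((-6 + √67) + (2 + √1846/13)) + 267 = (-4 + √67 + √1846/13) + 267 = 263 + √67 + √1846/13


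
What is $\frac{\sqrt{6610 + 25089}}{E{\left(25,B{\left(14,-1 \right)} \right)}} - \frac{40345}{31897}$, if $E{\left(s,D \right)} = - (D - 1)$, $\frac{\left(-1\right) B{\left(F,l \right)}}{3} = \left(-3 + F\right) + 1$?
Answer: $- \frac{40345}{31897} + \frac{\sqrt{31699}}{37} \approx 3.5471$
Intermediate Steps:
$B{\left(F,l \right)} = 6 - 3 F$ ($B{\left(F,l \right)} = - 3 \left(\left(-3 + F\right) + 1\right) = - 3 \left(-2 + F\right) = 6 - 3 F$)
$E{\left(s,D \right)} = 1 - D$ ($E{\left(s,D \right)} = - (-1 + D) = 1 - D$)
$\frac{\sqrt{6610 + 25089}}{E{\left(25,B{\left(14,-1 \right)} \right)}} - \frac{40345}{31897} = \frac{\sqrt{6610 + 25089}}{1 - \left(6 - 42\right)} - \frac{40345}{31897} = \frac{\sqrt{31699}}{1 - \left(6 - 42\right)} - \frac{40345}{31897} = \frac{\sqrt{31699}}{1 - -36} - \frac{40345}{31897} = \frac{\sqrt{31699}}{1 + 36} - \frac{40345}{31897} = \frac{\sqrt{31699}}{37} - \frac{40345}{31897} = - \frac{40345}{31897} + \frac{\sqrt{31699}}{37}$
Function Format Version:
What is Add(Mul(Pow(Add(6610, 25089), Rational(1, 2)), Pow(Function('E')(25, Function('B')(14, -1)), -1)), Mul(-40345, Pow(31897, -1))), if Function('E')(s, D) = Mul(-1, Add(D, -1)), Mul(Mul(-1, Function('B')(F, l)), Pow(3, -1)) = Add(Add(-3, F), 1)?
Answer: Add(Rational(-40345, 31897), Mul(Rational(1, 37), Pow(31699, Rational(1, 2)))) ≈ 3.5471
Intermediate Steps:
Function('B')(F, l) = Add(6, Mul(-3, F)) (Function('B')(F, l) = Mul(-3, Add(Add(-3, F), 1)) = Mul(-3, Add(-2, F)) = Add(6, Mul(-3, F)))
Function('E')(s, D) = Add(1, Mul(-1, D)) (Function('E')(s, D) = Mul(-1, Add(-1, D)) = Add(1, Mul(-1, D)))
Add(Mul(Pow(Add(6610, 25089), Rational(1, 2)), Pow(Function('E')(25, Function('B')(14, -1)), -1)), Mul(-40345, Pow(31897, -1))) = Add(Mul(Pow(Add(6610, 25089), Rational(1, 2)), Pow(Add(1, Mul(-1, Add(6, Mul(-3, 14)))), -1)), Mul(-40345, Pow(31897, -1))) = Add(Mul(Pow(31699, Rational(1, 2)), Pow(Add(1, Mul(-1, Add(6, -42))), -1)), Mul(-40345, Rational(1, 31897))) = Add(Mul(Pow(31699, Rational(1, 2)), Pow(Add(1, Mul(-1, -36)), -1)), Rational(-40345, 31897)) = Add(Mul(Pow(31699, Rational(1, 2)), Pow(Add(1, 36), -1)), Rational(-40345, 31897)) = Add(Mul(Pow(31699, Rational(1, 2)), Pow(37, -1)), Rational(-40345, 31897)) = Add(Mul(Pow(31699, Rational(1, 2)), Rational(1, 37)), Rational(-40345, 31897)) = Add(Mul(Rational(1, 37), Pow(31699, Rational(1, 2))), Rational(-40345, 31897)) = Add(Rational(-40345, 31897), Mul(Rational(1, 37), Pow(31699, Rational(1, 2))))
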